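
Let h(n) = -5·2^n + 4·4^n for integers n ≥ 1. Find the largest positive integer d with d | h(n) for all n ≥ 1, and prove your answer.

Computing the first values: h(1) = 6 and h(2) = 44; gcd(6, 44) = 2, so d ≤ 2.
We prove 2 | -5·2^n + 4·4^n for all n ≥ 1 by induction on n.
Base case (n = 1): h(1) = 6 = 2·(3), so 2 | h(1).
Suppose the result is true for n = k, i.e. 2 | h(k). Then
h(k+1) − 4·h(k) = (-5·2^(k+1) + 4·4^(k+1)) − 4·(-5·2^k + 4·4^k) = (-5)·2^k·(2 − 4) = (10)·2^k. Since 2 | h(k) by the inductive hypothesis, 2 | 4·h(k); and 2 | 10 since 10 = 2·5. Therefore 2 | h(k+1).
By the principle of mathematical induction, the result holds for all n ≥ 1.
Therefore the largest such d is 2.

d = 2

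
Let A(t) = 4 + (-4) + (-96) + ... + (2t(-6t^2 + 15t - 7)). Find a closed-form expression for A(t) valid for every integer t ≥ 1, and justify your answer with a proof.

We claim A(t) = -t(t - 2)(t + 1)(3t - 1) for all t ≥ 1.
Base case (t = 1): A(1) = 4, and the closed form gives 4. They agree.
Suppose the result is true for t = k, so A(k) = k(-3k^3 + 4k^2 + 5k - 2).
Then A(k+1) = A(k) + (-12k^3 - 6k^2 + 10k + 4) = (k(-3k^3 + 4k^2 + 5k - 2)) + (-12k^3 - 6k^2 + 10k + 4).
Simplifying, A(k+1) = -(k - 1)(k + 1)(k + 2)(3k + 2) = -(k+1)((k+1) - 2)((k+1) + 1)(3(k+1) - 1),
which is the closed form with t = k+1.
By induction, the statement is established for all t ≥ 1.

A(t) = -t(t - 2)(t + 1)(3t - 1)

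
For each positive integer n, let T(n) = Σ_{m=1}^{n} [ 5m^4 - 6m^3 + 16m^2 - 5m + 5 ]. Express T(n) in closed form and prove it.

T(n) = n(n^4 + n^3 + 4n^2 + 4n + 5)

We claim T(n) = n(n^4 + n^3 + 4n^2 + 4n + 5) for all n ≥ 1.
For the base case n = 1: T(1) = 15, and the closed form gives 15. They agree.
Inductive step: assume the claim holds for n = m, so T(m) = m(m^4 + m^3 + 4m^2 + 4m + 5).
Then T(m+1) = T(m) + (5m^4 + 14m^3 + 28m^2 + 29m + 15) = (m(m^4 + m^3 + 4m^2 + 4m + 5)) + (5m^4 + 14m^3 + 28m^2 + 29m + 15).
Simplifying, T(m+1) = (m + 1)(m^4 + 5m^3 + 13m^2 + 19m + 15) = (m+1)((m+1)^4 + (m+1)^3 + 4(m+1)^2 + 4(m+1) + 5),
which is the closed form with n = m+1.
By the principle of mathematical induction, the result holds for all n ≥ 1.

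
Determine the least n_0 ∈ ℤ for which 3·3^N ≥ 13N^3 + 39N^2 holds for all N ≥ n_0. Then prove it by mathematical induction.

At N = 6: 2187 < 4212, so the inequality fails and n_0 ≥ 7. We prove 3·3^N ≥ 13N^3 + 39N^2 for all N ≥ 7.
For the base case N = 7: 3·3^N = 6561 and 13N^3 + 39N^2 = 6370, so 6561 ≥ 6370.
For the inductive step, assume it holds for an arbitrary j ≥ 7, so 3·3^j ≥ 13j^3 + 39j^2.
Then 3·3^(j + 1) = 3·(3·3^j) ≥ 3·(13j^3 + 39j^2).
Also, for j ≥ 7 we have 3·(13j^3 + 39j^2) ≥ 13(j+1)^3 + 39(j+1)^2, since 3·(13j^3 + 39j^2) − (13(j+1)^3 + 39(j+1)^2) = 26j^3 + 39j^2 - 117j - 52, which is nonnegative for all j ≥ 7.
Combining, 3·3^(j + 1) ≥ 13(j+1)^3 + 39(j+1)^2.
By the principle of mathematical induction, the result holds for all N ≥ 7.
Hence the smallest such n_0 is 7.

n_0 = 7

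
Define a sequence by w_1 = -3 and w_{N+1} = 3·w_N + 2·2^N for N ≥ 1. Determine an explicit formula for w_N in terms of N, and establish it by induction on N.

w_N = -2^(N + 1) + 3^(N - 1)

Computing the first terms: w_1 = -3, w_2 = -5, w_3 = -7. This suggests w_N = -2^(N + 1) + 3^(N - 1).
Base step (N = 1): the formula gives -3 = -3 = w_1.
Inductive step: assume the claim holds for N = i, so w_i = -2^(i + 1) + 3^(i - 1).
Then w_{i+1} = 3·w_i + 2·2^i = 3·(-2^(i + 1) + 3^(i - 1)) + 2·2^i = -2^(i + 2) + 3^i = -2^((i+1) + 1) + 3^((i+1) - 1),
which is the claimed formula at N = i+1.
Hence, by induction on N, the claim holds for every N ≥ 1.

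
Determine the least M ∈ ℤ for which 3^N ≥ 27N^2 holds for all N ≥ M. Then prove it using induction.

M = 7

At N = 6: 729 < 972, so the inequality fails and M ≥ 7. We prove 3^N ≥ 27N^2 for all N ≥ 7.
For the base case N = 7: 3^N = 2187 and 27N^2 = 1323, so 2187 ≥ 1323.
Suppose the result is true for N = i, so 3^i ≥ 27i^2.
Then 3^(i + 1) = 3·(3^i) ≥ 3·(27i^2).
Also, for i ≥ 7 we have 3·(27i^2) ≥ 27(i+1)^2, since 3 ≥ (1 + 1/i)^2 for all i ≥ 7.
Combining, 3^(i + 1) ≥ 27(i+1)^2.
By induction, the statement is established for all N ≥ 7.
Hence the smallest such M is 7.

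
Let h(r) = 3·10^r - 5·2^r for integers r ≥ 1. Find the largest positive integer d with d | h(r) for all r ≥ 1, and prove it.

Computing the first values: h(1) = 20 and h(2) = 280; gcd(20, 280) = 20, so d ≤ 20.
We prove 20 | 3·10^r - 5·2^r for all r ≥ 1 by induction on r.
When r = 1: h(1) = 20 = 20·(1), so 20 | h(1).
Suppose the result is true for r = i, i.e. 20 | h(i). Then
h(i+1) − 10·h(i) = (3·10^(i+1) - 5·2^(i+1)) − 10·(3·10^i - 5·2^i) = (-5)·2^i·(2 − 10) = (40)·2^i. Since 20 | h(i) by the inductive hypothesis, 20 | 10·h(i); and 20 | 40 since 40 = 20·2. Therefore 20 | h(i+1).
By induction, the statement is established for all r ≥ 1.
Therefore the largest such d is 20.

d = 20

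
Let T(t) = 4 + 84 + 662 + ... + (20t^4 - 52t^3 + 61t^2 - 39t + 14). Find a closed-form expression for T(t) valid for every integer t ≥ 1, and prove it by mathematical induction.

T(t) = t(4t^4 - 3t^3 + t^2 - 2t + 4)

We claim T(t) = t(4t^4 - 3t^3 + t^2 - 2t + 4) for all t ≥ 1.
Base case (t = 1): T(1) = 4, and the closed form gives 4. They agree.
Suppose the result is true for t = p, so T(p) = p(4p^4 - 3p^3 + p^2 - 2p + 4).
Then T(p+1) = T(p) + (20p^4 + 28p^3 + 25p^2 + 7p + 4) = (p(4p^4 - 3p^3 + p^2 - 2p + 4)) + (20p^4 + 28p^3 + 25p^2 + 7p + 4).
Simplifying, T(p+1) = (p + 1)(4p^4 + 13p^3 + 16p^2 + 7p + 4) = (p+1)(4(p+1)^4 - 3(p+1)^3 + (p+1)^2 - 2(p+1) + 4),
which is the closed form with t = p+1.
Hence, by induction on t, the claim holds for every t ≥ 1.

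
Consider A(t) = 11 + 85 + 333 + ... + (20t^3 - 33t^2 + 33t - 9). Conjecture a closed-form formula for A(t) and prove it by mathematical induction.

We claim A(t) = t(5t^3 - t^2 + 5t + 2) for all t ≥ 1.
For the base case t = 1: A(1) = 11, and the closed form gives 11. They agree.
Inductive step: assume the claim holds for t = k, so A(k) = k(5k^3 - k^2 + 5k + 2).
Then A(k+1) = A(k) + (20k^3 + 27k^2 + 27k + 11) = (k(5k^3 - k^2 + 5k + 2)) + (20k^3 + 27k^2 + 27k + 11).
Simplifying, A(k+1) = (k + 1)(5k^3 + 14k^2 + 18k + 11) = (k+1)(5(k+1)^3 - (k+1)^2 + 5(k+1) + 2),
which is the closed form with t = k+1.
By induction, the statement is established for all t ≥ 1.

A(t) = t(5t^3 - t^2 + 5t + 2)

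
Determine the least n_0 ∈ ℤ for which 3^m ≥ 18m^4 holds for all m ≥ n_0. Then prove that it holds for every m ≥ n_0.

n_0 = 12

At m = 11: 177147 < 263538, so the inequality fails and n_0 ≥ 12. We prove 3^m ≥ 18m^4 for all m ≥ 12.
When m = 12: 3^m = 531441 and 18m^4 = 373248, so 531441 ≥ 373248.
Inductive step: suppose the statement holds for some i ≥ 12, so 3^i ≥ 18i^4.
Then 3^(i + 1) = 3·(3^i) ≥ 3·(18i^4).
Also, for i ≥ 12 we have 3·(18i^4) ≥ 18(i+1)^4, since 3 ≥ (1 + 1/i)^4 for all i ≥ 12.
Combining, 3^(i + 1) ≥ 18(i+1)^4.
By induction, the statement is established for all m ≥ 12.
Hence the smallest such n_0 is 12.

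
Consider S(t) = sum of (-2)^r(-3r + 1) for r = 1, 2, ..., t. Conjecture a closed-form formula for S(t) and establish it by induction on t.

S(t) = (-2)^(t + 1)t

We claim S(t) = (-2)^(t + 1)t for all t ≥ 1.
For the base case t = 1: S(1) = 4, and the closed form gives 4. They agree.
Inductive step: suppose the statement holds for some r ≥ 1, so S(r) = (-2)^(r + 1)r.
Then S(r+1) = S(r) + (2(-2)^r(3r + 2)) = ((-2)^(r + 1)r) + (2(-2)^r(3r + 2)).
Simplifying, S(r+1) = (-2)^(r + 2)(r + 1) = (-2)^((r+1) + 1)(r+1),
which is the closed form with t = r+1.
This completes the induction.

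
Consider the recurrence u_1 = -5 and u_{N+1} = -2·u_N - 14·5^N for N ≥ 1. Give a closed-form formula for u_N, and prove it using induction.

u_N = 5(-2)^(N - 1) - 2·5^N

Computing the first terms: u_1 = -5, u_2 = -60, u_3 = -230. This suggests u_N = 5(-2)^(N - 1) - 2·5^N.
Base step (N = 1): the formula gives -5 = -5 = u_1.
Inductive step: suppose the statement holds for some j ≥ 1, so u_j = 5(-2)^(j - 1) - 2·5^j.
Then u_{j+1} = -2·u_j - 14·5^j = -2·(5(-2)^(j - 1) - 2·5^j) - 14·5^j = 5(-2)^j - 2·5^(j + 1) = 5(-2)^((j+1) - 1) - 2·5^(j+1),
which is the claimed formula at N = j+1.
By induction, the statement is established for all N ≥ 1.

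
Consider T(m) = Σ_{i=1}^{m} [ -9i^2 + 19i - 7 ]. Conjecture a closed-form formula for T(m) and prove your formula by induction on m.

T(m) = -m(3m^2 - 5m - 1)

We claim T(m) = -m(3m^2 - 5m - 1) for all m ≥ 1.
For the base case m = 1: T(1) = 3, and the closed form gives 3. They agree.
For the inductive step, assume it holds for an arbitrary i ≥ 1, so T(i) = i(-3i^2 + 5i + 1).
Then T(i+1) = T(i) + (-9i^2 + i + 3) = (i(-3i^2 + 5i + 1)) + (-9i^2 + i + 3).
Simplifying, T(i+1) = -(i + 1)(3i^2 + i - 3) = -(i+1)(3(i+1)^2 - 5(i+1) - 1),
which is the closed form with m = i+1.
By induction, the statement is established for all m ≥ 1.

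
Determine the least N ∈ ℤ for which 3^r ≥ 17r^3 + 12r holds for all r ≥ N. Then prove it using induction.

N = 9

At r = 8: 6561 < 8800, so the inequality fails and N ≥ 9. We prove 3^r ≥ 17r^3 + 12r for all r ≥ 9.
For the base case r = 9: 3^r = 19683 and 17r^3 + 12r = 12501, so 19683 ≥ 12501.
For the inductive step, assume it holds for an arbitrary j ≥ 9, so 3^j ≥ 17j^3 + 12j.
Then 3^(j + 1) = 3·(3^j) ≥ 3·(17j^3 + 12j).
Also, for j ≥ 9 we have 3·(17j^3 + 12j) ≥ 17(j+1)^3 + 12(j+1), since 3·(17j^3 + 12j) − (17(j+1)^3 + 12(j+1)) = 34j^3 - 51j^2 - 27j - 29, which is nonnegative for all j ≥ 9.
Combining, 3^(j + 1) ≥ 17(j+1)^3 + 12(j+1).
This completes the induction.
Hence the smallest such N is 9.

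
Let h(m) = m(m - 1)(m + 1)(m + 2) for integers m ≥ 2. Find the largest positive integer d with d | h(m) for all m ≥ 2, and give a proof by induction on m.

d = 24

Computing the first values: h(2) = 24 and h(3) = 120; gcd(24, 120) = 24, so d ≤ 24.
We prove 24 | m(m - 1)(m + 1)(m + 2) for all m ≥ 2 by induction on m.
Base step (m = 2): h(2) = 24 = 24·(1), so 24 | h(2).
For the inductive step, assume it holds for an arbitrary p ≥ 2, i.e. 24 | h(p). Then
h(p+1) − h(p) = p·(p+1)·(p+2)·(p+3) − (p-1)·p·(p+1)·(p+2) = p·(p+1)·(p+2)·[(p+3) − (p-1)] = 4·p·(p+1)·(p+2). The product of 3 consecutive integers is divisible by (3)! = 6, so h(p+1) − h(p) is divisible by 4·6 = 24. By the inductive hypothesis 24 | h(p), hence 24 | h(p+1).
By the principle of mathematical induction, the result holds for all m ≥ 2.
Therefore the largest such d is 24.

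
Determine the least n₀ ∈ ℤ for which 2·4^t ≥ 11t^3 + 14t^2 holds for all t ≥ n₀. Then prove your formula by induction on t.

n₀ = 5

At t = 4: 512 < 928, so the inequality fails and n₀ ≥ 5. We prove 2·4^t ≥ 11t^3 + 14t^2 for all t ≥ 5.
Base step (t = 5): 2·4^t = 2048 and 11t^3 + 14t^2 = 1725, so 2048 ≥ 1725.
Inductive step: suppose the statement holds for some i ≥ 5, so 2·4^i ≥ 11i^3 + 14i^2.
Then 2·4^(i + 1) = 4·(2·4^i) ≥ 4·(11i^3 + 14i^2).
Also, for i ≥ 5 we have 4·(11i^3 + 14i^2) ≥ 11(i+1)^3 + 14(i+1)^2, since 4·(11i^3 + 14i^2) − (11(i+1)^3 + 14(i+1)^2) = 33i^3 + 9i^2 - 61i - 25, which is nonnegative for all i ≥ 5.
Combining, 2·4^(i + 1) ≥ 11(i+1)^3 + 14(i+1)^2.
This completes the induction.
Hence the smallest such n₀ is 5.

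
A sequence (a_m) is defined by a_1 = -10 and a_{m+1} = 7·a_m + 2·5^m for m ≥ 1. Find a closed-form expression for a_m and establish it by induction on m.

a_m = -5^m - 5·7^(m - 1)

Computing the first terms: a_1 = -10, a_2 = -60, a_3 = -370. This suggests a_m = -5^m - 5·7^(m - 1).
When m = 1: the formula gives -10 = -10 = a_1.
For the inductive step, assume it holds for an arbitrary i ≥ 1, so a_i = -5^i - 5·7^(i - 1).
Then a_{i+1} = 7·a_i + 2·5^i = 7·(-5^i - 5·7^(i - 1)) + 2·5^i = -5^(i + 1) - 5·7^i = -5^(i+1) - 5·7^((i+1) - 1),
which is the claimed formula at m = i+1.
By the principle of mathematical induction, the result holds for all m ≥ 1.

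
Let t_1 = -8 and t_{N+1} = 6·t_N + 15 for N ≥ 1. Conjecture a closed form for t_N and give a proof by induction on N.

t_N = -5·6^(N - 1) - 3

Computing the first terms: t_1 = -8, t_2 = -33, t_3 = -183. This suggests t_N = -5·6^(N - 1) - 3.
Base step (N = 1): the formula gives -8 = -8 = t_1.
Inductive step: assume the claim holds for N = i, so t_i = -5·6^(i - 1) - 3.
Then t_{i+1} = 6·t_i + 15 = 6·(-5·6^(i - 1) - 3) + 15 = -5·6^i - 3 = -5·6^((i+1) - 1) - 3,
which is the claimed formula at N = i+1.
By induction, the statement is established for all N ≥ 1.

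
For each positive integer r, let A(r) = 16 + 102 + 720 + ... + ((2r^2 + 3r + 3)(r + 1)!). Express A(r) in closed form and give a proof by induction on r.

A(r) = (2r + 1)(r + 2)! - 2

We claim A(r) = (2r + 1)(r + 2)! - 2 for all r ≥ 1.
Base step (r = 1): A(1) = 16, and the closed form gives 16. They agree.
Inductive step: suppose the statement holds for some j ≥ 1, so A(j) = (2j + 1)(j + 2)! - 2.
Then A(j+1) = A(j) + ((2j^2 + 7j + 8)(j + 2)!) = ((2j + 1)(j + 2)! - 2) + ((2j^2 + 7j + 8)(j + 2)!).
Simplifying, A(j+1) = (2(j+1) + 1)((j+1) + 2)! - 2,
which is the closed form with r = j+1.
By induction, the statement is established for all r ≥ 1.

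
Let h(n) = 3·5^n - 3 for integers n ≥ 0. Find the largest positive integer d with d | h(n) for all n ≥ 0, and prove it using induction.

d = 12

Computing the first values: h(0) = 0 and h(1) = 12; gcd(0, 12) = 12, so d ≤ 12.
We prove 12 | 3·5^n - 3 for all n ≥ 0 by induction on n.
Base case (n = 0): h(0) = 0 = 12·(0), so 12 | h(0).
Inductive step: assume the claim holds for n = p, i.e. 12 | h(p). Then
h(p+1) = 3·5^(p+1) - 3 = 5·(3·5^p - 3) + 12 = 5·h(p) + 12. The first term is divisible by 12 by the inductive hypothesis, and 12 is divisible by 12. Hence 12 | h(p+1).
By induction, the statement is established for all n ≥ 0.
Therefore the largest such d is 12.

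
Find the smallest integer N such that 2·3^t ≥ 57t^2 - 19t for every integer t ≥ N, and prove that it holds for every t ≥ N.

At t = 6: 1458 < 1938, so the inequality fails and N ≥ 7. We prove 2·3^t ≥ 57t^2 - 19t for all t ≥ 7.
Base case (t = 7): 2·3^t = 4374 and 57t^2 - 19t = 2660, so 4374 ≥ 2660.
Suppose the result is true for t = p, so 2·3^p ≥ 57p^2 - 19p.
Then 2·3^(p + 1) = 3·(2·3^p) ≥ 3·(57p^2 - 19p).
Also, for p ≥ 7 we have 3·(57p^2 - 19p) ≥ 57(p+1)^2 - 19(p+1), since 3·(57p^2 - 19p) − (57(p+1)^2 - 19(p+1)) = 114p^2 - 152p - 38, which is nonnegative for all p ≥ 7.
Combining, 2·3^(p + 1) ≥ 57(p+1)^2 - 19(p+1).
By induction, the statement is established for all t ≥ 7.
Hence the smallest such N is 7.

N = 7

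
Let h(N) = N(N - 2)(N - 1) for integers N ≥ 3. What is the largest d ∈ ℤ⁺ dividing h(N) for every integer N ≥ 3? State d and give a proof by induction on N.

Computing the first values: h(3) = 6 and h(4) = 24; gcd(6, 24) = 6, so d ≤ 6.
We prove 6 | N(N - 2)(N - 1) for all N ≥ 3 by induction on N.
Base step (N = 3): h(3) = 6 = 6·(1), so 6 | h(3).
Suppose the result is true for N = j, i.e. 6 | h(j). Then
h(j+1) − h(j) = (j-1)·j·(j+1) − (j-2)·(j-1)·j = (j-1)·j·[(j+1) − (j-2)] = 3·(j-1)·j. The product of 2 consecutive integers is divisible by (2)! = 2, so h(j+1) − h(j) is divisible by 3·2 = 6. By the inductive hypothesis 6 | h(j), hence 6 | h(j+1).
By the principle of mathematical induction, the result holds for all N ≥ 3.
Therefore the largest such d is 6.

d = 6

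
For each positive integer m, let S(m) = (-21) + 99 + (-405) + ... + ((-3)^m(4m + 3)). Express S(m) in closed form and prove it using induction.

S(m) = 3(-3)^m(m + 1) - 3

We claim S(m) = 3(-3)^m(m + 1) - 3 for all m ≥ 1.
Base step (m = 1): S(1) = -21, and the closed form gives -21. They agree.
For the inductive step, assume it holds for an arbitrary r ≥ 1, so S(r) = 3(-3)^r(r + 1) - 3.
Then S(r+1) = S(r) + ((-3)^(r + 1)(4r + 7)) = (3(-3)^r(r + 1) - 3) + ((-3)^(r + 1)(4r + 7)).
Simplifying, S(r+1) = -9(-3)^r·r - 18(-3)^r - 3 = 3(-3)^(r+1)((r+1) + 1) - 3,
which is the closed form with m = r+1.
Hence, by induction on m, the claim holds for every m ≥ 1.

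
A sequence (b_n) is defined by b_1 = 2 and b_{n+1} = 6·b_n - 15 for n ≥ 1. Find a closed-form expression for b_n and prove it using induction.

b_n = -6^(n - 1) + 3

Computing the first terms: b_1 = 2, b_2 = -3, b_3 = -33. This suggests b_n = -6^(n - 1) + 3.
Base step (n = 1): the formula gives 2 = 2 = b_1.
Inductive step: suppose the statement holds for some k ≥ 1, so b_k = -6^(k - 1) + 3.
Then b_{k+1} = 6·b_k - 15 = 6·(-6^(k - 1) + 3) - 15 = -6^k + 3 = -6^((k+1) - 1) + 3,
which is the claimed formula at n = k+1.
Hence, by induction on n, the claim holds for every n ≥ 1.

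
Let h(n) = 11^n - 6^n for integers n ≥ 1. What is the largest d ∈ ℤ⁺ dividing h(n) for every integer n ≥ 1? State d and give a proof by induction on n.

Computing the first values: h(1) = 5 and h(2) = 85; gcd(5, 85) = 5, so d ≤ 5.
We prove 5 | 11^n - 6^n for all n ≥ 1 by induction on n.
When n = 1: h(1) = 5 = 5·(1), so 5 | h(1).
For the inductive step, assume it holds for an arbitrary k ≥ 1, i.e. 5 | h(k). Then
11^{k+1} − 6^{k+1} = 11·11^k − 6·6^k = 11·(11^k − 6^k) + (5)·6^k. The first term is divisible by 5 by the inductive hypothesis, and the second term (5)·6^k is divisible by 5 since 5 | 5. Hence 5 | h(k+1).
By induction, the statement is established for all n ≥ 1.
Therefore the largest such d is 5.

d = 5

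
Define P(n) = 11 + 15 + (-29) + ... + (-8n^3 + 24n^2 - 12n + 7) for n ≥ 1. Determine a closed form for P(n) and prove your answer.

We claim P(n) = -n(2n^3 - 4n^2 - 4n - 5) for all n ≥ 1.
Base step (n = 1): P(1) = 11, and the closed form gives 11. They agree.
Inductive step: assume the claim holds for n = i, so P(i) = i(-2i^3 + 4i^2 + 4i + 5).
Then P(i+1) = P(i) + (-8i^3 + 12i + 11) = (i(-2i^3 + 4i^2 + 4i + 5)) + (-8i^3 + 12i + 11).
Simplifying, P(i+1) = -(i + 1)(2i^3 + 2i^2 - 6i - 11) = -(i+1)(2(i+1)^3 - 4(i+1)^2 - 4(i+1) - 5),
which is the closed form with n = i+1.
Hence, by induction on n, the claim holds for every n ≥ 1.

P(n) = -n(2n^3 - 4n^2 - 4n - 5)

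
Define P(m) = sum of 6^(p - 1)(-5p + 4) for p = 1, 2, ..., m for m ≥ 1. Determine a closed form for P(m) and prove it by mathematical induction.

We claim P(m) = 6^m(-m + 1) - 1 for all m ≥ 1.
Base case (m = 1): P(1) = -1, and the closed form gives -1. They agree.
For the inductive step, assume it holds for an arbitrary p ≥ 1, so P(p) = 6^p(-p + 1) - 1.
Then P(p+1) = P(p) + (6^p(-5p - 1)) = (6^p(-p + 1) - 1) + (6^p(-5p - 1)).
Simplifying, P(p+1) = -6·6^p·p - 1 = 6^(p+1)(-(p+1) + 1) - 1,
which is the closed form with m = p+1.
This completes the induction.

P(m) = 6^m(-m + 1) - 1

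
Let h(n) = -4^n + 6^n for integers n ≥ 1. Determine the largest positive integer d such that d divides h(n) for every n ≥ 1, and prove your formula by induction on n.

d = 2

Computing the first values: h(1) = 2 and h(2) = 20; gcd(2, 20) = 2, so d ≤ 2.
We prove 2 | -4^n + 6^n for all n ≥ 1 by induction on n.
When n = 1: h(1) = 2 = 2·(1), so 2 | h(1).
Inductive step: assume the claim holds for n = j, i.e. 2 | h(j). Then
6^{j+1} − 4^{j+1} = 6·6^j − 4·4^j = 6·(6^j − 4^j) + (2)·4^j. The first term is divisible by 2 by the inductive hypothesis, and the second term (2)·4^j is divisible by 2 since 2 | 2. Hence 2 | h(j+1).
By the principle of mathematical induction, the result holds for all n ≥ 1.
Therefore the largest such d is 2.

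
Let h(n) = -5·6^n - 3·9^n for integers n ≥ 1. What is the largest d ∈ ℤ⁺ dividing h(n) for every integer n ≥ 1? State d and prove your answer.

d = 3

Computing the first values: h(1) = -57 and h(2) = -423; gcd(-57, -423) = 3, so d ≤ 3.
We prove 3 | -5·6^n - 3·9^n for all n ≥ 1 by induction on n.
Base step (n = 1): h(1) = -57 = 3·(-19), so 3 | h(1).
For the inductive step, assume it holds for an arbitrary i ≥ 1, i.e. 3 | h(i). Then
h(i+1) − 9·h(i) = (-5·6^(i+1) - 3·9^(i+1)) − 9·(-5·6^i - 3·9^i) = (-5)·6^i·(6 − 9) = (15)·6^i. Since 3 | h(i) by the inductive hypothesis, 3 | 9·h(i); and 3 | 15 since 15 = 3·5. Therefore 3 | h(i+1).
By the principle of mathematical induction, the result holds for all n ≥ 1.
Therefore the largest such d is 3.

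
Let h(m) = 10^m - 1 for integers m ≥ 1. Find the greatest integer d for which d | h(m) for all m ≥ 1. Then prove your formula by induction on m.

d = 9

Computing the first values: h(1) = 9 and h(2) = 99; gcd(9, 99) = 9, so d ≤ 9.
We prove 9 | 10^m - 1 for all m ≥ 1 by induction on m.
For the base case m = 1: h(1) = 9 = 9·(1), so 9 | h(1).
Inductive step: assume the claim holds for m = j, i.e. 9 | h(j). Then
10^{j+1} − 1^{j+1} = 10·10^j − 1·1^j = 10·(10^j − 1^j) + (9)·1^j. The first term is divisible by 9 by the inductive hypothesis, and the second term (9)·1^j is divisible by 9 since 9 | 9. Hence 9 | h(j+1).
By induction, the statement is established for all m ≥ 1.
Therefore the largest such d is 9.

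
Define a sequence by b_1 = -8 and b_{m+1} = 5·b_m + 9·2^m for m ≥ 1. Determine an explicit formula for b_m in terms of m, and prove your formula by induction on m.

b_m = -3·2^m - 2·5^(m - 1)

Computing the first terms: b_1 = -8, b_2 = -22, b_3 = -74. This suggests b_m = -3·2^m - 2·5^(m - 1).
Base case (m = 1): the formula gives -8 = -8 = b_1.
Inductive step: assume the claim holds for m = p, so b_p = -3·2^p - 2·5^(p - 1).
Then b_{p+1} = 5·b_p + 9·2^p = 5·(-3·2^p - 2·5^(p - 1)) + 9·2^p = -3·2^(p + 1) - 2·5^p = -3·2^(p+1) - 2·5^((p+1) - 1),
which is the claimed formula at m = p+1.
Hence, by induction on m, the claim holds for every m ≥ 1.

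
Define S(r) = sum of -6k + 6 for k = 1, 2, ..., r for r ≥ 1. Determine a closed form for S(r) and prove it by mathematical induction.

S(r) = -3r(r - 1)

We claim S(r) = -3r(r - 1) for all r ≥ 1.
Base step (r = 1): S(1) = 0, and the closed form gives 0. They agree.
Inductive step: suppose the statement holds for some k ≥ 1, so S(k) = 3k(-k + 1).
Then S(k+1) = S(k) + (-6k) = (3k(-k + 1)) + (-6k).
Simplifying, S(k+1) = -3k(k + 1) = -3(k+1)((k+1) - 1),
which is the closed form with r = k+1.
This completes the induction.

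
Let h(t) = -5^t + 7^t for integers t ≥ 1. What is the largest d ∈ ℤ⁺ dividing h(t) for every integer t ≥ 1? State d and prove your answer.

Computing the first values: h(1) = 2 and h(2) = 24; gcd(2, 24) = 2, so d ≤ 2.
We prove 2 | -5^t + 7^t for all t ≥ 1 by induction on t.
Base step (t = 1): h(1) = 2 = 2·(1), so 2 | h(1).
Inductive step: assume the claim holds for t = r, i.e. 2 | h(r). Then
7^{r+1} − 5^{r+1} = 7·7^r − 5·5^r = 7·(7^r − 5^r) + (2)·5^r. The first term is divisible by 2 by the inductive hypothesis, and the second term (2)·5^r is divisible by 2 since 2 | 2. Hence 2 | h(r+1).
This completes the induction.
Therefore the largest such d is 2.

d = 2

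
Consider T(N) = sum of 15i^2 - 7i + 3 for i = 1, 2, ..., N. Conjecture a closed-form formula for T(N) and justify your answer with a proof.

We claim T(N) = N(5N^2 + 4N + 2) for all N ≥ 1.
For the base case N = 1: T(1) = 11, and the closed form gives 11. They agree.
Inductive step: suppose the statement holds for some i ≥ 1, so T(i) = i(5i^2 + 4i + 2).
Then T(i+1) = T(i) + (15i^2 + 23i + 11) = (i(5i^2 + 4i + 2)) + (15i^2 + 23i + 11).
Simplifying, T(i+1) = (i + 1)(5i^2 + 14i + 11) = (i+1)(5(i+1)^2 + 4(i+1) + 2),
which is the closed form with N = i+1.
Hence, by induction on N, the claim holds for every N ≥ 1.

T(N) = N(5N^2 + 4N + 2)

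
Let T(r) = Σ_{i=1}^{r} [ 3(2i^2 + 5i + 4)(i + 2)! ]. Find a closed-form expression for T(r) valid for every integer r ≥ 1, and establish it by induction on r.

We claim T(r) = (6r + 3)(r + 3)! - 18 for all r ≥ 1.
When r = 1: T(1) = 198, and the closed form gives 198. They agree.
Inductive step: suppose the statement holds for some i ≥ 1, so T(i) = (6i + 3)(i + 3)! - 18.
Then T(i+1) = T(i) + (3(2i^2 + 9i + 11)(i + 3)!) = ((6i + 3)(i + 3)! - 18) + (3(2i^2 + 9i + 11)(i + 3)!).
Simplifying, T(i+1) = (6(i+1) + 3)((i+1) + 3)! - 18,
which is the closed form with r = i+1.
Hence, by induction on r, the claim holds for every r ≥ 1.

T(r) = (6r + 3)(r + 3)! - 18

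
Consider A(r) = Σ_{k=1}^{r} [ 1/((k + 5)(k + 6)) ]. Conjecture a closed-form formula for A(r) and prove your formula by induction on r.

We claim A(r) = r/(6(r + 6)) for all r ≥ 1.
When r = 1: A(1) = 1/42, and the closed form gives 1/42. They agree.
For the inductive step, assume it holds for an arbitrary k ≥ 1, so A(k) = k/(6(k + 6)).
Then A(k+1) = A(k) + (1/((k + 6)(k + 7))) = (k/(6(k + 6))) + (1/((k + 6)(k + 7))).
Simplifying, A(k+1) = (k + 1)/(6(k + 7)) = (k+1)/(6((k+1) + 6)),
which is the closed form with r = k+1.
Hence, by induction on r, the claim holds for every r ≥ 1.

A(r) = r/(6(r + 6))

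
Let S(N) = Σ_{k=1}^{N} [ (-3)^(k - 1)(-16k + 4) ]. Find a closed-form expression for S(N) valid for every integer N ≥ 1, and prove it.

S(N) = 4(-3)^N·N

We claim S(N) = 4(-3)^N·N for all N ≥ 1.
Base step (N = 1): S(1) = -12, and the closed form gives -12. They agree.
Inductive step: suppose the statement holds for some k ≥ 1, so S(k) = 4(-3)^k·k.
Then S(k+1) = S(k) + ((-3)^k(-16k - 12)) = (4(-3)^k·k) + ((-3)^k(-16k - 12)).
Simplifying, S(k+1) = (-3)^(k + 1)(4k + 4) = 4(-3)^(k+1)·(k+1),
which is the closed form with N = k+1.
By induction, the statement is established for all N ≥ 1.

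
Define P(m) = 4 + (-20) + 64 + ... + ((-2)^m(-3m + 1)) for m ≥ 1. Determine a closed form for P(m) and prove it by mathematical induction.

P(m) = (-2)^(m + 1)m

We claim P(m) = (-2)^(m + 1)m for all m ≥ 1.
Base case (m = 1): P(1) = 4, and the closed form gives 4. They agree.
Inductive step: suppose the statement holds for some j ≥ 1, so P(j) = (-2)^(j + 1)j.
Then P(j+1) = P(j) + (2(-2)^j(3j + 2)) = ((-2)^(j + 1)j) + (2(-2)^j(3j + 2)).
Simplifying, P(j+1) = (-2)^(j + 2)(j + 1) = (-2)^((j+1) + 1)(j+1),
which is the closed form with m = j+1.
This completes the induction.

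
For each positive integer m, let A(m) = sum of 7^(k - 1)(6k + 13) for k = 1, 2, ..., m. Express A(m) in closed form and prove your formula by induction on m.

We claim A(m) = 7^m(m + 2) - 2 for all m ≥ 1.
Base step (m = 1): A(1) = 19, and the closed form gives 19. They agree.
For the inductive step, assume it holds for an arbitrary k ≥ 1, so A(k) = 7^k(k + 2) - 2.
Then A(k+1) = A(k) + (7^k(6k + 19)) = (7^k(k + 2) - 2) + (7^k(6k + 19)).
Simplifying, A(k+1) = 7·7^k·k + 21·7^k - 2 = 7^(k+1)((k+1) + 2) - 2,
which is the closed form with m = k+1.
Hence, by induction on m, the claim holds for every m ≥ 1.

A(m) = 7^m(m + 2) - 2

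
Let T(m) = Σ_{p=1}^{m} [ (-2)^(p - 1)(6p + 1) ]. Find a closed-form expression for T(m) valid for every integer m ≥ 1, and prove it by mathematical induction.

T(m) = -(-2)^m(2m + 1) + 1

We claim T(m) = -(-2)^m(2m + 1) + 1 for all m ≥ 1.
Base case (m = 1): T(1) = 7, and the closed form gives 7. They agree.
For the inductive step, assume it holds for an arbitrary p ≥ 1, so T(p) = -(-2)^p(2p + 1) + 1.
Then T(p+1) = T(p) + ((-2)^p(6p + 7)) = (-(-2)^p(2p + 1) + 1) + ((-2)^p(6p + 7)).
Simplifying, T(p+1) = 4(-2)^p·p + 6(-2)^p + 1 = -(-2)^(p+1)(2(p+1) + 1) + 1,
which is the closed form with m = p+1.
This completes the induction.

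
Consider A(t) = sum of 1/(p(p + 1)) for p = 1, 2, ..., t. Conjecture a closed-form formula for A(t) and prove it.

A(t) = t/(t + 1)

We claim A(t) = t/(t + 1) for all t ≥ 1.
When t = 1: A(1) = 1/2, and the closed form gives 1/2. They agree.
Inductive step: suppose the statement holds for some p ≥ 1, so A(p) = p/(p + 1).
Then A(p+1) = A(p) + (1/((p + 1)(p + 2))) = (p/(p + 1)) + (1/((p + 1)(p + 2))).
Simplifying, A(p+1) = (p + 1)/(p + 2) = (p+1)/((p+1) + 1),
which is the closed form with t = p+1.
This completes the induction.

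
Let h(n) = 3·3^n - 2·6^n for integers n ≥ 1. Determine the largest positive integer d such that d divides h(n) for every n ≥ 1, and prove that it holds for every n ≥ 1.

d = 3

Computing the first values: h(1) = -3 and h(2) = -45; gcd(-3, -45) = 3, so d ≤ 3.
We prove 3 | 3·3^n - 2·6^n for all n ≥ 1 by induction on n.
Base step (n = 1): h(1) = -3 = 3·(-1), so 3 | h(1).
Inductive step: suppose the statement holds for some m ≥ 1, i.e. 3 | h(m). Then
h(m+1) − 6·h(m) = (3·3^(m+1) - 2·6^(m+1)) − 6·(3·3^m - 2·6^m) = (3)·3^m·(3 − 6) = (-9)·3^m. Since 3 | h(m) by the inductive hypothesis, 3 | 6·h(m); and 3 | -9 since -9 = 3·-3. Therefore 3 | h(m+1).
This completes the induction.
Therefore the largest such d is 3.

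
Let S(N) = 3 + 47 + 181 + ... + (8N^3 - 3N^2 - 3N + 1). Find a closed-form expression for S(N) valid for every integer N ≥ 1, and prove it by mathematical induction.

We claim S(N) = N(2N + 1)(N^2 + N - 1) for all N ≥ 1.
When N = 1: S(1) = 3, and the closed form gives 3. They agree.
For the inductive step, assume it holds for an arbitrary i ≥ 1, so S(i) = i(2i^3 + 3i^2 - i - 1).
Then S(i+1) = S(i) + (8i^3 + 21i^2 + 15i + 3) = (i(2i^3 + 3i^2 - i - 1)) + (8i^3 + 21i^2 + 15i + 3).
Simplifying, S(i+1) = (i + 1)(2i + 3)(i^2 + 3i + 1) = (i+1)(2(i+1) + 1)((i+1)^2 + (i+1) - 1),
which is the closed form with N = i+1.
This completes the induction.

S(N) = N(2N + 1)(N^2 + N - 1)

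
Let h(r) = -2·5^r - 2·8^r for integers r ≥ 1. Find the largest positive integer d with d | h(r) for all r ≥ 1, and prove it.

d = 2

Computing the first values: h(1) = -26 and h(2) = -178; gcd(-26, -178) = 2, so d ≤ 2.
We prove 2 | -2·5^r - 2·8^r for all r ≥ 1 by induction on r.
For the base case r = 1: h(1) = -26 = 2·(-13), so 2 | h(1).
Inductive step: suppose the statement holds for some p ≥ 1, i.e. 2 | h(p). Then
h(p+1) − 8·h(p) = (-2·5^(p+1) - 2·8^(p+1)) − 8·(-2·5^p - 2·8^p) = (-2)·5^p·(5 − 8) = (6)·5^p. Since 2 | h(p) by the inductive hypothesis, 2 | 8·h(p); and 2 | 6 since 6 = 2·3. Therefore 2 | h(p+1).
By the principle of mathematical induction, the result holds for all r ≥ 1.
Therefore the largest such d is 2.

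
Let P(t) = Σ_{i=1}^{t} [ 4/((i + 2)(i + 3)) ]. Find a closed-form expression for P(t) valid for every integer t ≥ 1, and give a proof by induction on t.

We claim P(t) = 4t/(3(t + 3)) for all t ≥ 1.
For the base case t = 1: P(1) = 1/3, and the closed form gives 1/3. They agree.
For the inductive step, assume it holds for an arbitrary i ≥ 1, so P(i) = 4i/(3(i + 3)).
Then P(i+1) = P(i) + (4/((i + 3)(i + 4))) = (4i/(3(i + 3))) + (4/((i + 3)(i + 4))).
Simplifying, P(i+1) = 4(i + 1)/(3(i + 4)) = 4(i+1)/(3((i+1) + 3)),
which is the closed form with t = i+1.
Hence, by induction on t, the claim holds for every t ≥ 1.

P(t) = 4t/(3(t + 3))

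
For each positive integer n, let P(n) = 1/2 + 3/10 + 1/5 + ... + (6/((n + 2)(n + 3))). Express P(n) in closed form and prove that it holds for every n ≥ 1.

We claim P(n) = 2n/(n + 3) for all n ≥ 1.
Base step (n = 1): P(1) = 1/2, and the closed form gives 1/2. They agree.
Inductive step: suppose the statement holds for some k ≥ 1, so P(k) = 2k/(k + 3).
Then P(k+1) = P(k) + (6/((k + 3)(k + 4))) = (2k/(k + 3)) + (6/((k + 3)(k + 4))).
Simplifying, P(k+1) = 2(k + 1)/(k + 4) = 2(k+1)/((k+1) + 3),
which is the closed form with n = k+1.
Hence, by induction on n, the claim holds for every n ≥ 1.

P(n) = 2n/(n + 3)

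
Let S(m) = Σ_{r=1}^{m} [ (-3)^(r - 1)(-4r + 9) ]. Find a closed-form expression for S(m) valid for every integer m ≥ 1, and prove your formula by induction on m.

We claim S(m) = (-3)^m(m - 2) + 2 for all m ≥ 1.
Base step (m = 1): S(1) = 5, and the closed form gives 5. They agree.
For the inductive step, assume it holds for an arbitrary r ≥ 1, so S(r) = (-3)^r(r - 2) + 2.
Then S(r+1) = S(r) + ((-3)^r(-4r + 5)) = ((-3)^r(r - 2) + 2) + ((-3)^r(-4r + 5)).
Simplifying, S(r+1) = (-3)^(r + 1)r - (-3)^(r + 1) + 2 = (-3)^(r+1)((r+1) - 2) + 2,
which is the closed form with m = r+1.
By the principle of mathematical induction, the result holds for all m ≥ 1.

S(m) = (-3)^m(m - 2) + 2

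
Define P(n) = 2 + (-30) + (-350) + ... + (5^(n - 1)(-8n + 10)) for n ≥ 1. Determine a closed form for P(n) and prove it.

We claim P(n) = 5^n(-2n + 3) - 3 for all n ≥ 1.
Base case (n = 1): P(1) = 2, and the closed form gives 2. They agree.
Inductive step: assume the claim holds for n = p, so P(p) = 5^p(-2p + 3) - 3.
Then P(p+1) = P(p) + (5^p(-8p + 2)) = (5^p(-2p + 3) - 3) + (5^p(-8p + 2)).
Simplifying, P(p+1) = -10·5^p·p + 5·5^p - 3 = 5^(p+1)(-2(p+1) + 3) - 3,
which is the closed form with n = p+1.
By the principle of mathematical induction, the result holds for all n ≥ 1.

P(n) = 5^n(-2n + 3) - 3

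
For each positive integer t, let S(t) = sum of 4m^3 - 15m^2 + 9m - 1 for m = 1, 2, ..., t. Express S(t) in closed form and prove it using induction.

S(t) = t(t^3 - 3t^2 - 2t + 1)

We claim S(t) = t(t^3 - 3t^2 - 2t + 1) for all t ≥ 1.
Base case (t = 1): S(1) = -3, and the closed form gives -3. They agree.
For the inductive step, assume it holds for an arbitrary m ≥ 1, so S(m) = m(m^3 - 3m^2 - 2m + 1).
Then S(m+1) = S(m) + (4m^3 - 3m^2 - 9m - 3) = (m(m^3 - 3m^2 - 2m + 1)) + (4m^3 - 3m^2 - 9m - 3).
Simplifying, S(m+1) = (m + 1)(m^3 - 5m - 3) = (m+1)((m+1)^3 - 3(m+1)^2 - 2(m+1) + 1),
which is the closed form with t = m+1.
By the principle of mathematical induction, the result holds for all t ≥ 1.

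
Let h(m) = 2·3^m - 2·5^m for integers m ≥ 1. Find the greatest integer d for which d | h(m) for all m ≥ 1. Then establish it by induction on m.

Computing the first values: h(1) = -4 and h(2) = -32; gcd(-4, -32) = 4, so d ≤ 4.
We prove 4 | 2·3^m - 2·5^m for all m ≥ 1 by induction on m.
Base case (m = 1): h(1) = -4 = 4·(-1), so 4 | h(1).
Suppose the result is true for m = i, i.e. 4 | h(i). Then
h(i+1) − 5·h(i) = (2·3^(i+1) - 2·5^(i+1)) − 5·(2·3^i - 2·5^i) = (2)·3^i·(3 − 5) = (-4)·3^i. Since 4 | h(i) by the inductive hypothesis, 4 | 5·h(i); and 4 | -4 since -4 = 4·-1. Therefore 4 | h(i+1).
Hence, by induction on m, the claim holds for every m ≥ 1.
Therefore the largest such d is 4.

d = 4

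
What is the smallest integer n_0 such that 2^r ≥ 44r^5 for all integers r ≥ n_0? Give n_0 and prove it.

At r = 29: 536870912 < 902490556, so the inequality fails and n_0 ≥ 30. We prove 2^r ≥ 44r^5 for all r ≥ 30.
Base case (r = 30): 2^r = 1073741824 and 44r^5 = 1069200000, so 1073741824 ≥ 1069200000.
Inductive step: suppose the statement holds for some p ≥ 30, so 2^p ≥ 44p^5.
Then 2^(p + 1) = 2·(2^p) ≥ 2·(44p^5).
Also, for p ≥ 30 we have 2·(44p^5) ≥ 44(p+1)^5, since 2 ≥ (1 + 1/p)^5 for all p ≥ 30.
Combining, 2^(p + 1) ≥ 44(p+1)^5.
Hence, by induction on r, the claim holds for every r ≥ 30.
Hence the smallest such n_0 is 30.

n_0 = 30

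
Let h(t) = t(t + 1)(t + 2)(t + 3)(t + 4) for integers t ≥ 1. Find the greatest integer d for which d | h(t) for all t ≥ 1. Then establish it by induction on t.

d = 120

Computing the first values: h(1) = 120 and h(2) = 720; gcd(120, 720) = 120, so d ≤ 120.
We prove 120 | t(t + 1)(t + 2)(t + 3)(t + 4) for all t ≥ 1 by induction on t.
Base step (t = 1): h(1) = 120 = 120·(1), so 120 | h(1).
Inductive step: assume the claim holds for t = r, i.e. 120 | h(r). Then
h(r+1) − h(r) = (r+1)·(r+2)·(r+3)·(r+4)·(r+5) − r·(r+1)·(r+2)·(r+3)·(r+4) = (r+1)·(r+2)·(r+3)·(r+4)·[(r+5) − r] = 5·(r+1)·(r+2)·(r+3)·(r+4). The product of 4 consecutive integers is divisible by (4)! = 24, so h(r+1) − h(r) is divisible by 5·24 = 120. By the inductive hypothesis 120 | h(r), hence 120 | h(r+1).
By induction, the statement is established for all t ≥ 1.
Therefore the largest such d is 120.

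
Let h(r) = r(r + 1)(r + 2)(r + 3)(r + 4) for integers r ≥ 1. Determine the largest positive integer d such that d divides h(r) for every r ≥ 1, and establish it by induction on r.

Computing the first values: h(1) = 120 and h(2) = 720; gcd(120, 720) = 120, so d ≤ 120.
We prove 120 | r(r + 1)(r + 2)(r + 3)(r + 4) for all r ≥ 1 by induction on r.
For the base case r = 1: h(1) = 120 = 120·(1), so 120 | h(1).
Suppose the result is true for r = p, i.e. 120 | h(p). Then
h(p+1) − h(p) = (p+1)·(p+2)·(p+3)·(p+4)·(p+5) − p·(p+1)·(p+2)·(p+3)·(p+4) = (p+1)·(p+2)·(p+3)·(p+4)·[(p+5) − p] = 5·(p+1)·(p+2)·(p+3)·(p+4). The product of 4 consecutive integers is divisible by (4)! = 24, so h(p+1) − h(p) is divisible by 5·24 = 120. By the inductive hypothesis 120 | h(p), hence 120 | h(p+1).
By induction, the statement is established for all r ≥ 1.
Therefore the largest such d is 120.

d = 120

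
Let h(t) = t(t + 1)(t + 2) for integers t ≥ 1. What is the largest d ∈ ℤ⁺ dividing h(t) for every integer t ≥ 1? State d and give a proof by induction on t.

Computing the first values: h(1) = 6 and h(2) = 24; gcd(6, 24) = 6, so d ≤ 6.
We prove 6 | t(t + 1)(t + 2) for all t ≥ 1 by induction on t.
When t = 1: h(1) = 6 = 6·(1), so 6 | h(1).
For the inductive step, assume it holds for an arbitrary k ≥ 1, i.e. 6 | h(k). Then
h(k+1) − h(k) = (k+1)·(k+2)·(k+3) − k·(k+1)·(k+2) = (k+1)·(k+2)·[(k+3) − k] = 3·(k+1)·(k+2). The product of 2 consecutive integers is divisible by (2)! = 2, so h(k+1) − h(k) is divisible by 3·2 = 6. By the inductive hypothesis 6 | h(k), hence 6 | h(k+1).
This completes the induction.
Therefore the largest such d is 6.

d = 6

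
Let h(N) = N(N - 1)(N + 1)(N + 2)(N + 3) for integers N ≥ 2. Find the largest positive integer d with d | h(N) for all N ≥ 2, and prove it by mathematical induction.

d = 120

Computing the first values: h(2) = 120 and h(3) = 720; gcd(120, 720) = 120, so d ≤ 120.
We prove 120 | N(N - 1)(N + 1)(N + 2)(N + 3) for all N ≥ 2 by induction on N.
When N = 2: h(2) = 120 = 120·(1), so 120 | h(2).
Inductive step: assume the claim holds for N = r, i.e. 120 | h(r). Then
h(r+1) − h(r) = r·(r+1)·(r+2)·(r+3)·(r+4) − (r-1)·r·(r+1)·(r+2)·(r+3) = r·(r+1)·(r+2)·(r+3)·[(r+4) − (r-1)] = 5·r·(r+1)·(r+2)·(r+3). The product of 4 consecutive integers is divisible by (4)! = 24, so h(r+1) − h(r) is divisible by 5·24 = 120. By the inductive hypothesis 120 | h(r), hence 120 | h(r+1).
By induction, the statement is established for all N ≥ 2.
Therefore the largest such d is 120.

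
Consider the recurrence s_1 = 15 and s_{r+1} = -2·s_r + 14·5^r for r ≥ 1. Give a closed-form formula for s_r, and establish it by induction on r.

s_r = 5(-2)^(r - 1) + 2·5^r

Computing the first terms: s_1 = 15, s_2 = 40, s_3 = 270. This suggests s_r = 5(-2)^(r - 1) + 2·5^r.
For the base case r = 1: the formula gives 15 = 15 = s_1.
Inductive step: suppose the statement holds for some i ≥ 1, so s_i = 5(-2)^(i - 1) + 2·5^i.
Then s_{i+1} = -2·s_i + 14·5^i = -2·(5(-2)^(i - 1) + 2·5^i) + 14·5^i = 5(-2)^i + 2·5^(i + 1) = 5(-2)^((i+1) - 1) + 2·5^(i+1),
which is the claimed formula at r = i+1.
This completes the induction.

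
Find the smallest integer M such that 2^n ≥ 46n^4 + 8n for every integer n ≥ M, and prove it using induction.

At n = 23: 8388608 < 12872870, so the inequality fails and M ≥ 24. We prove 2^n ≥ 46n^4 + 8n for all n ≥ 24.
For the base case n = 24: 2^n = 16777216 and 46n^4 + 8n = 15261888, so 16777216 ≥ 15261888.
For the inductive step, assume it holds for an arbitrary m ≥ 24, so 2^m ≥ 46m^4 + 8m.
Then 2^(m + 1) = 2·(2^m) ≥ 2·(46m^4 + 8m).
Also, for m ≥ 24 we have 2·(46m^4 + 8m) ≥ 46(m+1)^4 + 8(m+1), since 2·(46m^4 + 8m) − (46(m+1)^4 + 8(m+1)) = 46m^4 - 184m^3 - 276m^2 - 176m - 54, which is nonnegative for all m ≥ 24.
Combining, 2^(m + 1) ≥ 46(m+1)^4 + 8(m+1).
Hence, by induction on n, the claim holds for every n ≥ 24.
Hence the smallest such M is 24.

M = 24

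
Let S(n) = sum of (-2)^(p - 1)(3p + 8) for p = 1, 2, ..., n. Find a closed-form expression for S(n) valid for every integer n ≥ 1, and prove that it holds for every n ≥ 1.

We claim S(n) = -(-2)^n(n + 3) + 3 for all n ≥ 1.
For the base case n = 1: S(1) = 11, and the closed form gives 11. They agree.
Inductive step: suppose the statement holds for some p ≥ 1, so S(p) = -(-2)^p(p + 3) + 3.
Then S(p+1) = S(p) + ((-2)^p(3p + 11)) = (-(-2)^p(p + 3) + 3) + ((-2)^p(3p + 11)).
Simplifying, S(p+1) = -(-2)^(p + 1)p - (-2)^(p + 3) + 3 = -(-2)^(p+1)((p+1) + 3) + 3,
which is the closed form with n = p+1.
By induction, the statement is established for all n ≥ 1.

S(n) = -(-2)^n(n + 3) + 3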